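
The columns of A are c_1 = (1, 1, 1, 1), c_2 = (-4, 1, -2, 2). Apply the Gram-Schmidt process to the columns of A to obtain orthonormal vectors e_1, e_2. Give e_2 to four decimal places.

e_2 = (-0.6814, 0.3669, -0.2621, 0.5766)

c_1 = (1, 1, 1, 1); ‖c_1‖ = 2.0000, so e_1 = (0.5000, 0.5000, 0.5000, 0.5000).
e_1·c_2 = 0.5000·(-4) + 0.5000·1 + 0.5000·(-2) + 0.5000·2 = -1.5000.
u_2 = c_2 + 1.5000·e_1 = (-3.2500, 1.7500, -1.2500, 2.7500).
‖u_2‖ = 4.7697, so e_2 = (-0.6814, 0.3669, -0.2621, 0.5766).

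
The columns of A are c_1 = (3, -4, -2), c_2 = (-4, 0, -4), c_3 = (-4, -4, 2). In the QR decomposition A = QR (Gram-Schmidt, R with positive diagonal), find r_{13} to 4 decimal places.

q_1 = c_1/‖c_1‖ = (3, -4, -2)/5.3852 = (0.5571, -0.7428, -0.3714).
r_{13} = q_1·c_3 = 0.0000.

r_{13} = 0.0000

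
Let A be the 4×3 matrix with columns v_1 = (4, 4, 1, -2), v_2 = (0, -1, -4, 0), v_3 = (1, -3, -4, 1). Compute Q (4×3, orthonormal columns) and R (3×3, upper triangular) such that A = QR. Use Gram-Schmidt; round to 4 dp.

Q = [[0.6576, 0.2213, 0.7199], [0.6576, -0.0346, -0.6019], [0.1644, -0.9683, 0.1505], [-0.3288, -0.1107, 0.3112]], R = [[6.0828, -1.3152, -2.3016], [0.0000, 3.9077, 4.0875], [0.0000, 0.0000, 2.2349]]

v_1 = (4, 4, 1, -2); ‖v_1‖ = 6.0828, so e_1 = (0.6576, 0.6576, 0.1644, -0.3288).
e_1·v_2 = 0.6576·0 + 0.6576·(-1) + 0.1644·(-4) + (-0.3288)·0 = -1.3152.
u_2 = v_2 + 1.3152·e_1 = (0.8649, -0.1351, -3.7838, -0.4324).
‖u_2‖ = 3.9077, so e_2 = (0.2213, -0.0346, -0.9683, -0.1107).
e_1·v_3 = 0.6576·1 + 0.6576·(-3) + 0.1644·(-4) + (-0.3288)·1 = -2.3016; e_2·v_3 = 0.2213·1 + (-0.0346)·(-3) + (-0.9683)·(-4) + (-0.1107)·1 = 4.0875.
u_3 = v_3 + 2.3016·e_1 − 4.0875·e_2 = (1.6088, -1.3451, 0.3363, 0.6956).
‖u_3‖ = 2.2349, so e_3 = (0.7199, -0.6019, 0.1505, 0.3112).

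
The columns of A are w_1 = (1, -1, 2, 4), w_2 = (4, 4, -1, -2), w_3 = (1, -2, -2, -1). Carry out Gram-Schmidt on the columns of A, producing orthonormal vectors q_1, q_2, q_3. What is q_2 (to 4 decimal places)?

q_2 = (0.7819, 0.6223, -0.0160, -0.0319)

w_1 = (1, -1, 2, 4); ‖w_1‖ = 4.6904, so q_1 = (0.2132, -0.2132, 0.4264, 0.8528).
q_1·w_2 = 0.2132·4 + (-0.2132)·4 + 0.4264·(-1) + 0.8528·(-2) = -2.1320.
u_2 = w_2 + 2.1320·q_1 = (4.4545, 3.5455, -0.0909, -0.1818).
‖u_2‖ = 5.6969, so q_2 = (0.7819, 0.6223, -0.0160, -0.0319).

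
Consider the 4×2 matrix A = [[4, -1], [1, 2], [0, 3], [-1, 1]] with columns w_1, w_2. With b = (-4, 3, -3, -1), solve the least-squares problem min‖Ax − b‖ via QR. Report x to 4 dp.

x = (-0.6897, -0.1379)

w_1 = (4, 1, 0, -1); ‖w_1‖ = 4.2426, so q_1 = (0.9428, 0.2357, 0.0000, -0.2357).
q_1·w_2 = 0.9428·(-1) + 0.2357·2 + 0.0000·3 + (-0.2357)·1 = -0.7071.
u_2 = w_2 + 0.7071·q_1 = (-0.3333, 2.1667, 3.0000, 0.8333).
‖u_2‖ = 3.8079, so q_2 = (-0.0875, 0.5690, 0.7878, 0.2188).
Qᵀb = (-2.8284, -0.5252).
Back-substitute: x_2 = -0.5252/3.8079 = -0.1379.
x_1 = (-2.8284 + 0.7071·(-0.1379))/4.2426 = -0.6897.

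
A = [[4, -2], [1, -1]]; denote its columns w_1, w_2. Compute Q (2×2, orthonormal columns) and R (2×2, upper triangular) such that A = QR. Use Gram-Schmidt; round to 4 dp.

Q = [[0.9701, 0.2425], [0.2425, -0.9701]], R = [[4.1231, -2.1828], [0.0000, 0.4851]]

w_1 = (4, 1); ‖w_1‖ = 4.1231, so e_1 = (0.9701, 0.2425).
e_1·w_2 = 0.9701·(-2) + 0.2425·(-1) = -2.1828.
u_2 = w_2 + 2.1828·e_1 = (0.1176, -0.4706).
‖u_2‖ = 0.4851, so e_2 = (0.2425, -0.9701).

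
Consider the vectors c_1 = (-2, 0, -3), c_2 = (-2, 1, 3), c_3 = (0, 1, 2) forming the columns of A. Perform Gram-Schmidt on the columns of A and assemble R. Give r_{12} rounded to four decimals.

r_{12} = -1.3868

q_1 = c_1/‖c_1‖ = (-2, 0, -3)/3.6056 = (-0.5547, 0.0000, -0.8321).
r_{12} = q_1·c_2 = -1.3868.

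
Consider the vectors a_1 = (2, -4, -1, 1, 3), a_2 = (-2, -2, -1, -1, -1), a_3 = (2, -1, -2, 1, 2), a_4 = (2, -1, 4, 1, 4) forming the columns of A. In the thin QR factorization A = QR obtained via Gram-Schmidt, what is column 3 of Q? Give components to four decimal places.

e_3 = (0.1252, 0.3131, -0.9393, 0.0626, 0.0000)

e_1 = a_1/‖a_1‖ = (2, -4, -1, 1, 3)/5.5678 = (0.3592, -0.7184, -0.1796, 0.1796, 0.5388).
r_{12} = e_1·a_2 = 0.1796.
u_2 = a_2 − 0.1796·e_1 = (-2.0645, -1.8710, -0.9677, -1.0323, -1.0968).
‖u_2‖ = 3.3118, so e_2 = (-0.6234, -0.5649, -0.2922, -0.3117, -0.3312).
r_{13} = e_1·a_3 = 3.0533; r_{23} = e_2·a_3 = -1.0715.
u_3 = a_3 − 3.0533·e_1 + 1.0715·e_2 = (0.2353, 0.5882, -1.7647, 0.1176, 0.0000).
‖u_3‖ = 1.8787, so e_3 = (0.1252, 0.3131, -0.9393, 0.0626, 0.0000).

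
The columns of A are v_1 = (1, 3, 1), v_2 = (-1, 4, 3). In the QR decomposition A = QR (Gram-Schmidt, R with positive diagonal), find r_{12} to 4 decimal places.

r_{12} = 4.2212

v_1 = (1, 3, 1); ‖v_1‖ = 3.3166, so e_1 = (0.3015, 0.9045, 0.3015).
r_{12} = e_1·v_2 = 4.2212.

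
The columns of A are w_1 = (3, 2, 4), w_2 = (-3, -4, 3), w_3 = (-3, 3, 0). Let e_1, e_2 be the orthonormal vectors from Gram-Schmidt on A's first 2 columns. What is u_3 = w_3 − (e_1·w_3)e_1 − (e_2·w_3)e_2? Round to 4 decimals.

u_3 = (-2.9532, 2.8189, 0.8054)

w_1 = (3, 2, 4); ‖w_1‖ = 5.3852, so e_1 = (0.5571, 0.3714, 0.7428).
e_1·w_2 = 0.5571·(-3) + 0.3714·(-4) + 0.7428·3 = -0.9285.
u_2 = w_2 + 0.9285·e_1 = (-2.4828, -3.6552, 3.6897).
‖u_2‖ = 5.7566, so e_2 = (-0.4313, -0.6350, 0.6409).
e_1·w_3 = 0.5571·(-3) + 0.3714·3 + 0.7428·0 = -0.5571; e_2·w_3 = (-0.4313)·(-3) + (-0.6350)·3 + 0.6409·0 = -0.6110.
u_3 = w_3 + 0.5571·e_1 + 0.6110·e_2 = (-2.9532, 2.8189, 0.8054).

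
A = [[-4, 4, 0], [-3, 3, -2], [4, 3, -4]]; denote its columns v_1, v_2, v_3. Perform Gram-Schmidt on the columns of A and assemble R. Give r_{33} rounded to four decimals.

v_1 = (-4, -3, 4); ‖v_1‖ = 6.4031, so e_1 = (-0.6247, -0.4685, 0.6247).
e_1·v_2 = (-0.6247)·4 + (-0.4685)·3 + 0.6247·3 = -2.0303.
u_2 = v_2 + 2.0303·e_1 = (2.7317, 2.0488, 4.2683).
‖u_2‖ = 5.4661, so e_2 = (0.4998, 0.3748, 0.7809).
e_1·v_3 = (-0.6247)·0 + (-0.4685)·(-2) + 0.6247·(-4) = -1.5617; e_2·v_3 = 0.4998·0 + 0.3748·(-2) + 0.7809·(-4) = -3.8731.
u_3 = v_3 + 1.5617·e_1 + 3.8731·e_2 = (0.9600, -1.2800, 0.0000).
r_{33} = ‖u_3‖ = 1.6000.

r_{33} = 1.6000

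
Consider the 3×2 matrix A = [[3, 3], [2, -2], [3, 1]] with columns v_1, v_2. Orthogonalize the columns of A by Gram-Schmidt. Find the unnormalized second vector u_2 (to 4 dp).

u_2 = (1.9091, -2.7273, -0.0909)

e_1 = v_1/‖v_1‖ = (3, 2, 3)/4.6904 = (0.6396, 0.4264, 0.6396).
r_{12} = e_1·v_2 = 1.7056.
u_2 = v_2 − 1.7056·e_1 = (1.9091, -2.7273, -0.0909).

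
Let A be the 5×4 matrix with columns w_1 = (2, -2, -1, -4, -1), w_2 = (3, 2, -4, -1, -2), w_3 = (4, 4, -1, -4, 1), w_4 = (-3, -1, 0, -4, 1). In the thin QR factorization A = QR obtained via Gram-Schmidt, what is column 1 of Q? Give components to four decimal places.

e_1 = (0.3922, -0.3922, -0.1961, -0.7845, -0.1961)

w_1 = (2, -2, -1, -4, -1); ‖w_1‖ = 5.0990, so e_1 = (0.3922, -0.3922, -0.1961, -0.7845, -0.1961).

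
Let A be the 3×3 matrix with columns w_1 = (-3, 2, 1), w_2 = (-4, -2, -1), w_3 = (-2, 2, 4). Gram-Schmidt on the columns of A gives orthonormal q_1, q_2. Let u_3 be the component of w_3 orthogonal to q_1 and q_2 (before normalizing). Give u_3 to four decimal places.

u_3 = (0.0000, -1.2000, 2.4000)

w_1 = (-3, 2, 1); ‖w_1‖ = 3.7417, so q_1 = (-0.8018, 0.5345, 0.2673).
q_1·w_2 = (-0.8018)·(-4) + 0.5345·(-2) + 0.2673·(-1) = 1.8708.
u_2 = w_2 − 1.8708·q_1 = (-2.5000, -3.0000, -1.5000).
‖u_2‖ = 4.1833, so q_2 = (-0.5976, -0.7171, -0.3586).
q_1·w_3 = (-0.8018)·(-2) + 0.5345·2 + 0.2673·4 = 3.7417; q_2·w_3 = (-0.5976)·(-2) + (-0.7171)·2 + (-0.3586)·4 = -1.6733.
u_3 = w_3 − 3.7417·q_1 + 1.6733·q_2 = (0.0000, -1.2000, 2.4000).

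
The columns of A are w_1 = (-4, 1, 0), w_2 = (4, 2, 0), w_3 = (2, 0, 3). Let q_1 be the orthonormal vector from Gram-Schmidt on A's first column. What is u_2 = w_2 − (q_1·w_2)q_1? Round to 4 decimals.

q_1 = w_1/‖w_1‖ = (-4, 1, 0)/4.1231 = (-0.9701, 0.2425, 0.0000).
r_{12} = q_1·w_2 = -3.3955.
u_2 = w_2 + 3.3955·q_1 = (0.7059, 2.8235, 0.0000).

u_2 = (0.7059, 2.8235, 0.0000)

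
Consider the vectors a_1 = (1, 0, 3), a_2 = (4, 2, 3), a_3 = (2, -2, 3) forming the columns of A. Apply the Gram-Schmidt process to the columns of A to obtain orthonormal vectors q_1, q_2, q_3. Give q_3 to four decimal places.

q_1 = a_1/‖a_1‖ = (1, 0, 3)/3.1623 = (0.3162, 0.0000, 0.9487).
r_{12} = q_1·a_2 = 4.1110.
u_2 = a_2 − 4.1110·q_1 = (2.7000, 2.0000, -0.9000).
‖u_2‖ = 3.4785, so q_2 = (0.7762, 0.5750, -0.2587).
r_{13} = q_1·a_3 = 3.4785; r_{23} = q_2·a_3 = -0.3737.
u_3 = a_3 − 3.4785·q_1 + 0.3737·q_2 = (1.1901, -1.7851, -0.3967).
‖u_3‖ = 2.1818, so q_3 = (0.5455, -0.8182, -0.1818).

q_3 = (0.5455, -0.8182, -0.1818)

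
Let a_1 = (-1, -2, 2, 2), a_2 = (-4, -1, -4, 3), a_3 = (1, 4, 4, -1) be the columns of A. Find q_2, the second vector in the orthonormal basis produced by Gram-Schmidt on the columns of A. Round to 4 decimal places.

a_1 = (-1, -2, 2, 2); ‖a_1‖ = 3.6056, so q_1 = (-0.2774, -0.5547, 0.5547, 0.5547).
q_1·a_2 = (-0.2774)·(-4) + (-0.5547)·(-1) + 0.5547·(-4) + 0.5547·3 = 1.1094.
u_2 = a_2 − 1.1094·q_1 = (-3.6923, -0.3846, -4.6154, 2.3846).
‖u_2‖ = 6.3851, so q_2 = (-0.5783, -0.0602, -0.7228, 0.3735).

q_2 = (-0.5783, -0.0602, -0.7228, 0.3735)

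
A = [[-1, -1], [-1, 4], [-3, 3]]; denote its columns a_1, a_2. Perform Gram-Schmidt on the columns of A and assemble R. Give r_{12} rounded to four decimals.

r_{12} = -3.6181

a_1 = (-1, -1, -3); ‖a_1‖ = 3.3166, so q_1 = (-0.3015, -0.3015, -0.9045).
r_{12} = q_1·a_2 = -3.6181.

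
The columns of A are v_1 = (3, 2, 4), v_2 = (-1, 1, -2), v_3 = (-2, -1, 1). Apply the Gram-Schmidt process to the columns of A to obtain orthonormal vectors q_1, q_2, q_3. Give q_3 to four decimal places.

q_3 = (-0.8296, 0.2074, 0.5185)

q_1 = v_1/‖v_1‖ = (3, 2, 4)/5.3852 = (0.5571, 0.3714, 0.7428).
r_{12} = q_1·v_2 = -1.6713.
u_2 = v_2 + 1.6713·q_1 = (-0.0690, 1.6207, -0.7586).
‖u_2‖ = 1.7908, so q_2 = (-0.0385, 0.9050, -0.4236).
r_{13} = q_1·v_3 = -0.7428; r_{23} = q_2·v_3 = -1.2516.
u_3 = v_3 + 0.7428·q_1 + 1.2516·q_2 = (-1.6344, 0.4086, 1.0215).
‖u_3‖ = 1.9702, so q_3 = (-0.8296, 0.2074, 0.5185).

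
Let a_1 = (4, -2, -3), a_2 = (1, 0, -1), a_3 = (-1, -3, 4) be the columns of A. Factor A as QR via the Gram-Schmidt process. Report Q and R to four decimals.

Q = [[0.7428, 0.0619, 0.6667], [-0.3714, 0.8666, 0.3333], [-0.5571, -0.4952, 0.6667]], R = [[5.3852, 1.2999, -1.8570], [0.0000, 0.5571, -4.6424], [0.0000, 0.0000, 1.0000]]

a_1 = (4, -2, -3); ‖a_1‖ = 5.3852, so q_1 = (0.7428, -0.3714, -0.5571).
q_1·a_2 = 0.7428·1 + (-0.3714)·0 + (-0.5571)·(-1) = 1.2999.
u_2 = a_2 − 1.2999·q_1 = (0.0345, 0.4828, -0.2759).
‖u_2‖ = 0.5571, so q_2 = (0.0619, 0.8666, -0.4952).
q_1·a_3 = 0.7428·(-1) + (-0.3714)·(-3) + (-0.5571)·4 = -1.8570; q_2·a_3 = 0.0619·(-1) + 0.8666·(-3) + (-0.4952)·4 = -4.6424.
u_3 = a_3 + 1.8570·q_1 + 4.6424·q_2 = (0.6667, 0.3333, 0.6667).
‖u_3‖ = 1.0000, so q_3 = (0.6667, 0.3333, 0.6667).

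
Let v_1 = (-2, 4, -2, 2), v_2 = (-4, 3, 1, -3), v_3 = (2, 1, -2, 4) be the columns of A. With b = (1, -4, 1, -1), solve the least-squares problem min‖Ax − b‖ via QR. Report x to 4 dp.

q_1 = v_1/‖v_1‖ = (-2, 4, -2, 2)/5.2915 = (-0.3780, 0.7559, -0.3780, 0.3780).
r_{12} = q_1·v_2 = 2.2678.
u_2 = v_2 − 2.2678·q_1 = (-3.1429, 1.2857, 1.8571, -3.8571).
‖u_2‖ = 5.4642, so q_2 = (-0.5752, 0.2353, 0.3399, -0.7059).
r_{13} = q_1·v_3 = 2.2678; r_{23} = q_2·v_3 = -4.4184.
u_3 = v_3 − 2.2678·q_1 + 4.4184·q_2 = (0.3158, 0.3254, 0.3589, 0.0239).
‖u_3‖ = 0.5787, so q_3 = (0.5457, 0.5622, 0.6201, 0.0413).
Qᵀb = (-4.1576, -0.4706, -1.1244).
Back-substitute: x_3 = -1.1244/0.5787 = -1.9429.
x_2 = (-0.4706 + 4.4184·(-1.9429))/5.4642 = -1.6571.
x_1 = (-4.1576 − 2.2678·(-1.6571) − 2.2678·(-1.9429))/5.2915 = 0.7571.

x = (0.7571, -1.6571, -1.9429)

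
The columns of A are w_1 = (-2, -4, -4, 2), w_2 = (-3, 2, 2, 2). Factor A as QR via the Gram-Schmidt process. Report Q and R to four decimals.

Q = [[-0.3162, -0.7361], [-0.6325, 0.3123], [-0.6325, 0.3123], [0.3162, 0.5130]], R = [[6.3246, -0.9487], [0.0000, 4.4833]]

q_1 = w_1/‖w_1‖ = (-2, -4, -4, 2)/6.3246 = (-0.3162, -0.6325, -0.6325, 0.3162).
r_{12} = q_1·w_2 = -0.9487.
u_2 = w_2 + 0.9487·q_1 = (-3.3000, 1.4000, 1.4000, 2.3000).
‖u_2‖ = 4.4833, so q_2 = (-0.7361, 0.3123, 0.3123, 0.5130).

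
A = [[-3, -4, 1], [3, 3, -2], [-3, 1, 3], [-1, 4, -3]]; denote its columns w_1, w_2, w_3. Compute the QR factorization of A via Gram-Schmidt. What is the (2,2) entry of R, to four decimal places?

w_1 = (-3, 3, -3, -1); ‖w_1‖ = 5.2915, so e_1 = (-0.5669, 0.5669, -0.5669, -0.1890).
e_1·w_2 = (-0.5669)·(-4) + 0.5669·3 + (-0.5669)·1 + (-0.1890)·4 = 2.6458.
u_2 = w_2 − 2.6458·e_1 = (-2.5000, 1.5000, 2.5000, 4.5000).
r_{22} = ‖u_2‖ = 5.9161.

r_{22} = 5.9161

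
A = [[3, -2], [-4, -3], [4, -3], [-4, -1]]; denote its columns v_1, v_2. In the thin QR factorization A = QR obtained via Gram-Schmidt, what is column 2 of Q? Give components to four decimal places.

v_1 = (3, -4, 4, -4); ‖v_1‖ = 7.5498, so q_1 = (0.3974, -0.5298, 0.5298, -0.5298).
q_1·v_2 = 0.3974·(-2) + (-0.5298)·(-3) + 0.5298·(-3) + (-0.5298)·(-1) = -0.2649.
u_2 = v_2 + 0.2649·q_1 = (-1.8947, -3.1404, -2.8596, -1.1404).
‖u_2‖ = 4.7885, so q_2 = (-0.3957, -0.6558, -0.5972, -0.2381).

q_2 = (-0.3957, -0.6558, -0.5972, -0.2381)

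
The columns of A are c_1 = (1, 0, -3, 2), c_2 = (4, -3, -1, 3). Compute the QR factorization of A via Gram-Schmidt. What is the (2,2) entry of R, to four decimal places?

r_{22} = 4.7884

q_1 = c_1/‖c_1‖ = (1, 0, -3, 2)/3.7417 = (0.2673, 0.0000, -0.8018, 0.5345).
r_{12} = q_1·c_2 = 3.4744.
u_2 = c_2 − 3.4744·q_1 = (3.0714, -3.0000, 1.7857, 1.1429).
r_{22} = ‖u_2‖ = 4.7884.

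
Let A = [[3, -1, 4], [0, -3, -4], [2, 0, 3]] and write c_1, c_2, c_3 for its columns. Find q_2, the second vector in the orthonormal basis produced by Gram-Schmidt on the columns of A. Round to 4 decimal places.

c_1 = (3, 0, 2); ‖c_1‖ = 3.6056, so q_1 = (0.8321, 0.0000, 0.5547).
q_1·c_2 = 0.8321·(-1) + 0.0000·(-3) + 0.5547·0 = -0.8321.
u_2 = c_2 + 0.8321·q_1 = (-0.3077, -3.0000, 0.4615).
‖u_2‖ = 3.0509, so q_2 = (-0.1009, -0.9833, 0.1513).

q_2 = (-0.1009, -0.9833, 0.1513)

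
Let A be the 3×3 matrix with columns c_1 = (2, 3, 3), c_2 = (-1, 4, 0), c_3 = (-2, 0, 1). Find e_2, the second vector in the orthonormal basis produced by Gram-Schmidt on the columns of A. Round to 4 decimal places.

e_2 = (-0.5410, 0.7470, -0.3864)

c_1 = (2, 3, 3); ‖c_1‖ = 4.6904, so e_1 = (0.4264, 0.6396, 0.6396).
e_1·c_2 = 0.4264·(-1) + 0.6396·4 + 0.6396·0 = 2.1320.
u_2 = c_2 − 2.1320·e_1 = (-1.9091, 2.6364, -1.3636).
‖u_2‖ = 3.5291, so e_2 = (-0.5410, 0.7470, -0.3864).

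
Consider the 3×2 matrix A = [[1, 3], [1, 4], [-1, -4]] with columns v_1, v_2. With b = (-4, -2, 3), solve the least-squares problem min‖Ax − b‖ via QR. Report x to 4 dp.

v_1 = (1, 1, -1); ‖v_1‖ = 1.7321, so e_1 = (0.5774, 0.5774, -0.5774).
e_1·v_2 = 0.5774·3 + 0.5774·4 + (-0.5774)·(-4) = 6.3509.
u_2 = v_2 − 6.3509·e_1 = (-0.6667, 0.3333, -0.3333).
‖u_2‖ = 0.8165, so e_2 = (-0.8165, 0.4082, -0.4082).
Qᵀb = (-5.1962, 1.2247).
Back-substitute: x_2 = 1.2247/0.8165 = 1.5000.
x_1 = (-5.1962 − 6.3509·1.5000)/1.7321 = -8.5000.

x = (-8.5000, 1.5000)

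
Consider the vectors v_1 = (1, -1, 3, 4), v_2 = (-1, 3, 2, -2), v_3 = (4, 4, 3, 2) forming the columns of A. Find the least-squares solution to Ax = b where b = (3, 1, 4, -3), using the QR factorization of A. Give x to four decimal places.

q_1 = v_1/‖v_1‖ = (1, -1, 3, 4)/5.1962 = (0.1925, -0.1925, 0.5774, 0.7698).
r_{12} = q_1·v_2 = -1.1547.
u_2 = v_2 + 1.1547·q_1 = (-0.7778, 2.7778, 2.6667, -1.1111).
‖u_2‖ = 4.0825, so q_2 = (-0.1905, 0.6804, 0.6532, -0.2722).
r_{13} = q_1·v_3 = 3.2717; r_{23} = q_2·v_3 = 3.3749.
u_3 = v_3 − 3.2717·q_1 − 3.3749·q_2 = (4.0133, 2.3333, -1.0933, 0.4000).
‖u_3‖ = 4.7861, so q_3 = (0.8385, 0.4875, -0.2284, 0.0836).
Qᵀb = (0.3849, 3.5382, 1.8387).
Back-substitute: x_3 = 1.8387/4.7861 = 0.3842.
x_2 = (3.5382 − 3.3749·0.3842)/4.0825 = 0.5491.
x_1 = (0.3849 + 1.1547·0.5491 − 3.2717·0.3842)/5.1962 = -0.0458.

x = (-0.0458, 0.5491, 0.3842)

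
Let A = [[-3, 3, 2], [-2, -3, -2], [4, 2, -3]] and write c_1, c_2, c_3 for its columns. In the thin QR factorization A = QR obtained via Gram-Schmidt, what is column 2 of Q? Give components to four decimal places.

q_1 = c_1/‖c_1‖ = (-3, -2, 4)/5.3852 = (-0.5571, -0.3714, 0.7428).
r_{12} = q_1·c_2 = 0.9285.
u_2 = c_2 − 0.9285·q_1 = (3.5172, -2.6552, 1.3103).
‖u_2‖ = 4.5976, so q_2 = (0.7650, -0.5775, 0.2850).

q_2 = (0.7650, -0.5775, 0.2850)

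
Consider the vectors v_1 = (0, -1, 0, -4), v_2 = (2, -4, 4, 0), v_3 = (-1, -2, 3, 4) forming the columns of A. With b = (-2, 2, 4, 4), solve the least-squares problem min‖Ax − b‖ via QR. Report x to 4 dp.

q_1 = v_1/‖v_1‖ = (0, -1, 0, -4)/4.1231 = (0.0000, -0.2425, 0.0000, -0.9701).
r_{12} = q_1·v_2 = 0.9701.
u_2 = v_2 − 0.9701·q_1 = (2.0000, -3.7647, 4.0000, 0.9412).
‖u_2‖ = 5.9210, so q_2 = (0.3378, -0.6358, 0.6756, 0.1590).
r_{13} = q_1·v_3 = -3.3955; r_{23} = q_2·v_3 = 3.5963.
u_3 = v_3 + 3.3955·q_1 − 3.5963·q_2 = (-2.2148, -0.5369, 0.5705, 0.1342).
‖u_3‖ = 2.3531, so q_3 = (-0.9412, -0.2282, 0.2424, 0.0570).
Qᵀb = (-4.3656, 1.3909, 2.6240).
Back-substitute: x_3 = 2.6240/2.3531 = 1.1152.
x_2 = (1.3909 − 3.5963·1.1152)/5.9210 = -0.4424.
x_1 = (-4.3656 − 0.9701·(-0.4424) + 3.3955·1.1152)/4.1231 = -0.0364.

x = (-0.0364, -0.4424, 1.1152)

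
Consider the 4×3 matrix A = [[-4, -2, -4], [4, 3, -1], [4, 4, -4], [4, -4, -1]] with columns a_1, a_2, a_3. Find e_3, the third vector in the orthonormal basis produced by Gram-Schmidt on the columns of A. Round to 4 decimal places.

e_3 = (-0.8049, -0.0521, -0.5581, -0.1947)

a_1 = (-4, 4, 4, 4); ‖a_1‖ = 8.0000, so e_1 = (-0.5000, 0.5000, 0.5000, 0.5000).
e_1·a_2 = (-0.5000)·(-2) + 0.5000·3 + 0.5000·4 + 0.5000·(-4) = 2.5000.
u_2 = a_2 − 2.5000·e_1 = (-0.7500, 1.7500, 2.7500, -5.2500).
‖u_2‖ = 6.2249, so e_2 = (-0.1205, 0.2811, 0.4418, -0.8434).
e_1·a_3 = (-0.5000)·(-4) + 0.5000·(-1) + 0.5000·(-4) + 0.5000·(-1) = -1.0000; e_2·a_3 = (-0.1205)·(-4) + 0.2811·(-1) + 0.4418·(-4) + (-0.8434)·(-1) = -0.7229.
u_3 = a_3 + 1.0000·e_1 + 0.7229·e_2 = (-4.5871, -0.2968, -3.1806, -1.1097).
‖u_3‖ = 5.6989, so e_3 = (-0.8049, -0.0521, -0.5581, -0.1947).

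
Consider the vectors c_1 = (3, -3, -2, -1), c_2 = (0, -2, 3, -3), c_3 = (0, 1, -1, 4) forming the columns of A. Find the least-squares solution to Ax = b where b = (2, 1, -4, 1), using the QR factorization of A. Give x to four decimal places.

q_1 = c_1/‖c_1‖ = (3, -3, -2, -1)/4.7958 = (0.6255, -0.6255, -0.4170, -0.2085).
r_{12} = q_1·c_2 = 0.6255.
u_2 = c_2 − 0.6255·q_1 = (-0.3913, -1.6087, 3.2609, -2.8696).
‖u_2‖ = 4.6485, so q_2 = (-0.0842, -0.3461, 0.7015, -0.6173).
r_{13} = q_1·c_3 = -1.0426; r_{23} = q_2·c_3 = -3.5168.
u_3 = c_3 + 1.0426·q_1 + 3.5168·q_2 = (0.3561, -0.8692, 1.0322, 1.6117).
‖u_3‖ = 2.1320, so q_3 = (0.1670, -0.4077, 0.4842, 0.7560).
Qᵀb = (2.0851, -3.9377, -1.2543).
Back-substitute: x_3 = -1.2543/2.1320 = -0.5883.
x_2 = (-3.9377 + 3.5168·(-0.5883))/4.6485 = -1.2922.
x_1 = (2.0851 − 0.6255·(-1.2922) + 1.0426·(-0.5883))/4.7958 = 0.4754.

x = (0.4754, -1.2922, -0.5883)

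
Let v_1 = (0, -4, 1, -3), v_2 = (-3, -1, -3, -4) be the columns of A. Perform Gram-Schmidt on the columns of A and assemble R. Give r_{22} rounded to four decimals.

r_{22} = 5.3385

e_1 = v_1/‖v_1‖ = (0, -4, 1, -3)/5.0990 = (0.0000, -0.7845, 0.1961, -0.5883).
r_{12} = e_1·v_2 = 2.5495.
u_2 = v_2 − 2.5495·e_1 = (-3.0000, 1.0000, -3.5000, -2.5000).
r_{22} = ‖u_2‖ = 5.3385.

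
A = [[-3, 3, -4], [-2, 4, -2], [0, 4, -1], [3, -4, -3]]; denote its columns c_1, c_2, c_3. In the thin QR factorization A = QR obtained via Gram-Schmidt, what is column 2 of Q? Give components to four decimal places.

q_2 = (-0.2203, 0.3147, 0.9232, -0.0105)

c_1 = (-3, -2, 0, 3); ‖c_1‖ = 4.6904, so q_1 = (-0.6396, -0.4264, 0.0000, 0.6396).
q_1·c_2 = (-0.6396)·3 + (-0.4264)·4 + 0.0000·4 + 0.6396·(-4) = -6.1828.
u_2 = c_2 + 6.1828·q_1 = (-0.9545, 1.3636, 4.0000, -0.0455).
‖u_2‖ = 4.3328, so q_2 = (-0.2203, 0.3147, 0.9232, -0.0105).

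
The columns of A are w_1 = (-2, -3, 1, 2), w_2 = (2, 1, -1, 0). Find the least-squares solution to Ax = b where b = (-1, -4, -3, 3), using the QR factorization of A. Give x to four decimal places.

x = (1.7727, 1.8636)

q_1 = w_1/‖w_1‖ = (-2, -3, 1, 2)/4.2426 = (-0.4714, -0.7071, 0.2357, 0.4714).
r_{12} = q_1·w_2 = -1.8856.
u_2 = w_2 + 1.8856·q_1 = (1.1111, -0.3333, -0.5556, 0.8889).
‖u_2‖ = 1.5635, so q_2 = (0.7107, -0.2132, -0.3553, 0.5685).
Qᵀb = (4.0069, 2.9137).
Back-substitute: x_2 = 2.9137/1.5635 = 1.8636.
x_1 = (4.0069 + 1.8856·1.8636)/4.2426 = 1.7727.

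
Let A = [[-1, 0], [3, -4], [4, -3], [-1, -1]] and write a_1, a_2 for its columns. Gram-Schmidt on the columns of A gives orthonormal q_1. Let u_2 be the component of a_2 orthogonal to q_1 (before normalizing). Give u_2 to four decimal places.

a_1 = (-1, 3, 4, -1); ‖a_1‖ = 5.1962, so q_1 = (-0.1925, 0.5774, 0.7698, -0.1925).
q_1·a_2 = (-0.1925)·0 + 0.5774·(-4) + 0.7698·(-3) + (-0.1925)·(-1) = -4.4264.
u_2 = a_2 + 4.4264·q_1 = (-0.8519, -1.4444, 0.4074, -1.8519).

u_2 = (-0.8519, -1.4444, 0.4074, -1.8519)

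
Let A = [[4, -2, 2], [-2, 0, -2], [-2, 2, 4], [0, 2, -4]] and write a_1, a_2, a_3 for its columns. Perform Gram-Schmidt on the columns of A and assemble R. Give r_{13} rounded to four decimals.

r_{13} = 0.8165

a_1 = (4, -2, -2, 0); ‖a_1‖ = 4.8990, so q_1 = (0.8165, -0.4082, -0.4082, 0.0000).
r_{13} = q_1·a_3 = 0.8165.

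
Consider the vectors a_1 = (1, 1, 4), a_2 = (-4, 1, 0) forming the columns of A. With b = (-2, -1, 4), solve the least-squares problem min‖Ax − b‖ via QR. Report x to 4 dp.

x = (0.8148, 0.5556)

a_1 = (1, 1, 4); ‖a_1‖ = 4.2426, so e_1 = (0.2357, 0.2357, 0.9428).
e_1·a_2 = 0.2357·(-4) + 0.2357·1 + 0.9428·0 = -0.7071.
u_2 = a_2 + 0.7071·e_1 = (-3.8333, 1.1667, 0.6667).
‖u_2‖ = 4.0620, so e_2 = (-0.9437, 0.2872, 0.1641).
Qᵀb = (3.0641, 2.2567).
Back-substitute: x_2 = 2.2567/4.0620 = 0.5556.
x_1 = (3.0641 + 0.7071·0.5556)/4.2426 = 0.8148.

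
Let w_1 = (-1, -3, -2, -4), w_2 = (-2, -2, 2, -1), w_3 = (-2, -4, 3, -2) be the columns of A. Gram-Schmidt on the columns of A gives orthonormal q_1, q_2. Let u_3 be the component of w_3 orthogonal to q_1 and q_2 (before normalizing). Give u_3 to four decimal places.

u_3 = (1.0429, -0.6626, 0.3988, 0.0368)

q_1 = w_1/‖w_1‖ = (-1, -3, -2, -4)/5.4772 = (-0.1826, -0.5477, -0.3651, -0.7303).
r_{12} = q_1·w_2 = 1.4606.
u_2 = w_2 − 1.4606·q_1 = (-1.7333, -1.2000, 2.5333, 0.0667).
‖u_2‖ = 3.2965, so q_2 = (-0.5258, -0.3640, 0.7685, 0.0202).
r_{13} = q_1·w_3 = 2.9212; r_{23} = q_2·w_3 = 4.7728.
u_3 = w_3 − 2.9212·q_1 − 4.7728·q_2 = (1.0429, -0.6626, 0.3988, 0.0368).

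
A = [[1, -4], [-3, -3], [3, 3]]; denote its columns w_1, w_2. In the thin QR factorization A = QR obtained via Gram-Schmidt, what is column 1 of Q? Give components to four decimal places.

q_1 = (0.2294, -0.6882, 0.6882)

w_1 = (1, -3, 3); ‖w_1‖ = 4.3589, so q_1 = (0.2294, -0.6882, 0.6882).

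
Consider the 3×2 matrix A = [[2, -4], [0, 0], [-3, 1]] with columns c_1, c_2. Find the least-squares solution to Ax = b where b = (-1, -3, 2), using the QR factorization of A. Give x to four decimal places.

x = (-0.7000, -0.1000)

c_1 = (2, 0, -3); ‖c_1‖ = 3.6056, so e_1 = (0.5547, 0.0000, -0.8321).
e_1·c_2 = 0.5547·(-4) + 0.0000·0 + (-0.8321)·1 = -3.0509.
u_2 = c_2 + 3.0509·e_1 = (-2.3077, 0.0000, -1.5385).
‖u_2‖ = 2.7735, so e_2 = (-0.8321, 0.0000, -0.5547).
Qᵀb = (-2.2188, -0.2774).
Back-substitute: x_2 = -0.2774/2.7735 = -0.1000.
x_1 = (-2.2188 + 3.0509·(-0.1000))/3.6056 = -0.7000.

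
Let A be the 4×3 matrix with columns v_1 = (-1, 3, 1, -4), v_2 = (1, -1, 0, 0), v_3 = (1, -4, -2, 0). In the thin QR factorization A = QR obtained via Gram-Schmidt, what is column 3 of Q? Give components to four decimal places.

v_1 = (-1, 3, 1, -4); ‖v_1‖ = 5.1962, so q_1 = (-0.1925, 0.5774, 0.1925, -0.7698).
q_1·v_2 = (-0.1925)·1 + 0.5774·(-1) + 0.1925·0 + (-0.7698)·0 = -0.7698.
u_2 = v_2 + 0.7698·q_1 = (0.8519, -0.5556, 0.1481, -0.5926).
‖u_2‖ = 1.1863, so q_2 = (0.7180, -0.4683, 0.1249, -0.4995).
q_1·v_3 = (-0.1925)·1 + 0.5774·(-4) + 0.1925·(-2) + (-0.7698)·0 = -2.8868; q_2·v_3 = 0.7180·1 + (-0.4683)·(-4) + 0.1249·(-2) + (-0.4995)·0 = 2.3415.
u_3 = v_3 + 2.8868·q_1 − 2.3415·q_2 = (-1.2368, -1.2368, -1.7368, -1.0526).
‖u_3‖ = 2.6803, so q_3 = (-0.4615, -0.4615, -0.6480, -0.3927).

q_3 = (-0.4615, -0.4615, -0.6480, -0.3927)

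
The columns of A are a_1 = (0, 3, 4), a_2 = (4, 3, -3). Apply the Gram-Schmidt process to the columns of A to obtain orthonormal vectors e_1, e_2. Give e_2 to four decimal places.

a_1 = (0, 3, 4); ‖a_1‖ = 5.0000, so e_1 = (0.0000, 0.6000, 0.8000).
e_1·a_2 = 0.0000·4 + 0.6000·3 + 0.8000·(-3) = -0.6000.
u_2 = a_2 + 0.6000·e_1 = (4.0000, 3.3600, -2.5200).
‖u_2‖ = 5.8000, so e_2 = (0.6897, 0.5793, -0.4345).

e_2 = (0.6897, 0.5793, -0.4345)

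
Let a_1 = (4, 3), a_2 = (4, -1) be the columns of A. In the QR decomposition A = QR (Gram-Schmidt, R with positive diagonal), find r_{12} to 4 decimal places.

a_1 = (4, 3); ‖a_1‖ = 5.0000, so q_1 = (0.8000, 0.6000).
r_{12} = q_1·a_2 = 2.6000.

r_{12} = 2.6000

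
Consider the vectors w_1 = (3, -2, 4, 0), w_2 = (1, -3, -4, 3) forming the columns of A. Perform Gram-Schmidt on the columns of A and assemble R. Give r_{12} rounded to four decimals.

r_{12} = -1.2999

w_1 = (3, -2, 4, 0); ‖w_1‖ = 5.3852, so q_1 = (0.5571, -0.3714, 0.7428, 0.0000).
r_{12} = q_1·w_2 = -1.2999.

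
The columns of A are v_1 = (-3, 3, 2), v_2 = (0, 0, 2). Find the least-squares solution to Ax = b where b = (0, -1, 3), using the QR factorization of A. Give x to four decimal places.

x = (-0.1667, 1.6667)

q_1 = v_1/‖v_1‖ = (-3, 3, 2)/4.6904 = (-0.6396, 0.6396, 0.4264).
r_{12} = q_1·v_2 = 0.8528.
u_2 = v_2 − 0.8528·q_1 = (0.5455, -0.5455, 1.6364).
‖u_2‖ = 1.8091, so q_2 = (0.3015, -0.3015, 0.9045).
Qᵀb = (0.6396, 3.0151).
Back-substitute: x_2 = 3.0151/1.8091 = 1.6667.
x_1 = (0.6396 − 0.8528·1.6667)/4.6904 = -0.1667.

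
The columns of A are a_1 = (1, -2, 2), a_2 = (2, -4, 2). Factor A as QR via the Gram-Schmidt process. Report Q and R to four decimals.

Q = [[0.3333, 0.2981], [-0.6667, -0.5963], [0.6667, -0.7454]], R = [[3.0000, 4.6667], [0.0000, 1.4907]]

a_1 = (1, -2, 2); ‖a_1‖ = 3.0000, so e_1 = (0.3333, -0.6667, 0.6667).
e_1·a_2 = 0.3333·2 + (-0.6667)·(-4) + 0.6667·2 = 4.6667.
u_2 = a_2 − 4.6667·e_1 = (0.4444, -0.8889, -1.1111).
‖u_2‖ = 1.4907, so e_2 = (0.2981, -0.5963, -0.7454).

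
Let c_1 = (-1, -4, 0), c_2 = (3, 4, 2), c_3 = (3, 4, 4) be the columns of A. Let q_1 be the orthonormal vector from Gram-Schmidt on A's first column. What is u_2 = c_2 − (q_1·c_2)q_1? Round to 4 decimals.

c_1 = (-1, -4, 0); ‖c_1‖ = 4.1231, so q_1 = (-0.2425, -0.9701, 0.0000).
q_1·c_2 = (-0.2425)·3 + (-0.9701)·4 + 0.0000·2 = -4.6082.
u_2 = c_2 + 4.6082·q_1 = (1.8824, -0.4706, 2.0000).

u_2 = (1.8824, -0.4706, 2.0000)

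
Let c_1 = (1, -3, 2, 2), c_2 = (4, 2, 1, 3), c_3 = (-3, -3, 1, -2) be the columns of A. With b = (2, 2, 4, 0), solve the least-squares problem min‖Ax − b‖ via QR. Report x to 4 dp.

x = (-2.0000, 4.0000, 4.0000)

e_1 = c_1/‖c_1‖ = (1, -3, 2, 2)/4.2426 = (0.2357, -0.7071, 0.4714, 0.4714).
r_{12} = e_1·c_2 = 1.4142.
u_2 = c_2 − 1.4142·e_1 = (3.6667, 3.0000, 0.3333, 2.3333).
‖u_2‖ = 5.2915, so e_2 = (0.6929, 0.5669, 0.0630, 0.4410).
r_{13} = e_1·c_3 = 0.9428; r_{23} = e_2·c_3 = -4.5986.
u_3 = c_3 − 0.9428·e_1 + 4.5986·e_2 = (-0.0357, 0.2738, 0.8452, -0.4167).
‖u_3‖ = 0.9820, so e_3 = (-0.0364, 0.2788, 0.8607, -0.4243).
Qᵀb = (0.9428, 2.7717, 3.9279).
Back-substitute: x_3 = 3.9279/0.9820 = 4.0000.
x_2 = (2.7717 + 4.5986·4.0000)/5.2915 = 4.0000.
x_1 = (0.9428 − 1.4142·4.0000 − 0.9428·4.0000)/4.2426 = -2.0000.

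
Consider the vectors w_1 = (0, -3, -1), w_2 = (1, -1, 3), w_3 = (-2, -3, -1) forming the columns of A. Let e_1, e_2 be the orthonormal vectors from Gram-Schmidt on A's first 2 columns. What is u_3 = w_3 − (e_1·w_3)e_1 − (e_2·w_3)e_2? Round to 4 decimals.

u_3 = (-1.8182, -0.1818, 0.5455)

w_1 = (0, -3, -1); ‖w_1‖ = 3.1623, so e_1 = (0.0000, -0.9487, -0.3162).
e_1·w_2 = 0.0000·1 + (-0.9487)·(-1) + (-0.3162)·3 = 0.0000.
u_2 = w_2 + 0.0000·e_1 = (1.0000, -1.0000, 3.0000).
‖u_2‖ = 3.3166, so e_2 = (0.3015, -0.3015, 0.9045).
e_1·w_3 = 0.0000·(-2) + (-0.9487)·(-3) + (-0.3162)·(-1) = 3.1623; e_2·w_3 = 0.3015·(-2) + (-0.3015)·(-3) + 0.9045·(-1) = -0.6030.
u_3 = w_3 − 3.1623·e_1 + 0.6030·e_2 = (-1.8182, -0.1818, 0.5455).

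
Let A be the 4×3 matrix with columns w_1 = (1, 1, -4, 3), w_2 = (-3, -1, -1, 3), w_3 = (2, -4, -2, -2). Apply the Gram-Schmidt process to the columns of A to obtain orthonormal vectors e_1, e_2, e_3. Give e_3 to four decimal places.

e_3 = (0.1619, -0.8787, -0.3700, -0.2544)

e_1 = w_1/‖w_1‖ = (1, 1, -4, 3)/5.1962 = (0.1925, 0.1925, -0.7698, 0.5774).
r_{12} = e_1·w_2 = 1.7321.
u_2 = w_2 − 1.7321·e_1 = (-3.3333, -1.3333, 0.3333, 2.0000).
‖u_2‖ = 4.1231, so e_2 = (-0.8085, -0.3234, 0.0808, 0.4851).
r_{13} = e_1·w_3 = 0.0000; r_{23} = e_2·w_3 = -1.4552.
u_3 = w_3 + 0.0000·e_1 + 1.4552·e_2 = (0.8235, -4.4706, -1.8824, -1.2941).
‖u_3‖ = 5.0875, so e_3 = (0.1619, -0.8787, -0.3700, -0.2544).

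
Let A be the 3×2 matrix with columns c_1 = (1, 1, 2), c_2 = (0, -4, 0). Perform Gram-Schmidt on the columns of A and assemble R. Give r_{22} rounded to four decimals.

c_1 = (1, 1, 2); ‖c_1‖ = 2.4495, so e_1 = (0.4082, 0.4082, 0.8165).
e_1·c_2 = 0.4082·0 + 0.4082·(-4) + 0.8165·0 = -1.6330.
u_2 = c_2 + 1.6330·e_1 = (0.6667, -3.3333, 1.3333).
r_{22} = ‖u_2‖ = 3.6515.

r_{22} = 3.6515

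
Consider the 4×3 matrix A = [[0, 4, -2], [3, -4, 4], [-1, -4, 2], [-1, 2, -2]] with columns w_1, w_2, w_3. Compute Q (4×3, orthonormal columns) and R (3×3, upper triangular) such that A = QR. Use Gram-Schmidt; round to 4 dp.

w_1 = (0, 3, -1, -1); ‖w_1‖ = 3.3166, so e_1 = (0.0000, 0.9045, -0.3015, -0.3015).
e_1·w_2 = 0.0000·4 + 0.9045·(-4) + (-0.3015)·(-4) + (-0.3015)·2 = -3.0151.
u_2 = w_2 + 3.0151·e_1 = (4.0000, -1.2727, -4.9091, 1.0909).
‖u_2‖ = 6.5505, so e_2 = (0.6106, -0.1943, -0.7494, 0.1665).
e_1·w_3 = 0.0000·(-2) + 0.9045·4 + (-0.3015)·2 + (-0.3015)·(-2) = 3.6181; e_2·w_3 = 0.6106·(-2) + (-0.1943)·4 + (-0.7494)·2 + 0.1665·(-2) = -3.8304.
u_3 = w_3 − 3.6181·e_1 + 3.8304·e_2 = (0.3390, -0.0169, 0.2203, -0.2712).
‖u_3‖ = 0.4871, so e_3 = (0.6959, -0.0348, 0.4523, -0.5567).

Q = [[0.0000, 0.6106, 0.6959], [0.9045, -0.1943, -0.0348], [-0.3015, -0.7494, 0.4523], [-0.3015, 0.1665, -0.5567]], R = [[3.3166, -3.0151, 3.6181], [0.0000, 6.5505, -3.8304], [0.0000, 0.0000, 0.4871]]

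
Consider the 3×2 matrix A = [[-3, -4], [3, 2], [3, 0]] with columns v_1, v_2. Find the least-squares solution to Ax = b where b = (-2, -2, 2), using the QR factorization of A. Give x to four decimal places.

x = (0.2222, 0.0000)

e_1 = v_1/‖v_1‖ = (-3, 3, 3)/5.1962 = (-0.5774, 0.5774, 0.5774).
r_{12} = e_1·v_2 = 3.4641.
u_2 = v_2 − 3.4641·e_1 = (-2.0000, 0.0000, -2.0000).
‖u_2‖ = 2.8284, so e_2 = (-0.7071, 0.0000, -0.7071).
Qᵀb = (1.1547, 0.0000).
Back-substitute: x_2 = 0.0000/2.8284 = 0.0000.
x_1 = (1.1547 − 3.4641·0.0000)/5.1962 = 0.2222.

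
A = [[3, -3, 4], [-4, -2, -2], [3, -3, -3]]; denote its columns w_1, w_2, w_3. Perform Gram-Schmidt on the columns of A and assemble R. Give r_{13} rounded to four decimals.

r_{13} = 1.8865

w_1 = (3, -4, 3); ‖w_1‖ = 5.8310, so q_1 = (0.5145, -0.6860, 0.5145).
r_{13} = q_1·w_3 = 1.8865.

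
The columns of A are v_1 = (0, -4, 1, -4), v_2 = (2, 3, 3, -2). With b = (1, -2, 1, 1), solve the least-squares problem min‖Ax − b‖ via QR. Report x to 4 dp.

x = (0.1482, -0.1097)

v_1 = (0, -4, 1, -4); ‖v_1‖ = 5.7446, so e_1 = (0.0000, -0.6963, 0.1741, -0.6963).
e_1·v_2 = 0.0000·2 + (-0.6963)·3 + 0.1741·3 + (-0.6963)·(-2) = -0.1741.
u_2 = v_2 + 0.1741·e_1 = (2.0000, 2.8788, 3.0303, -2.1212).
‖u_2‖ = 5.0960, so e_2 = (0.3925, 0.5649, 0.5946, -0.4162).
Qᵀb = (0.8704, -0.5590).
Back-substitute: x_2 = -0.5590/5.0960 = -0.1097.
x_1 = (0.8704 + 0.1741·(-0.1097))/5.7446 = 0.1482.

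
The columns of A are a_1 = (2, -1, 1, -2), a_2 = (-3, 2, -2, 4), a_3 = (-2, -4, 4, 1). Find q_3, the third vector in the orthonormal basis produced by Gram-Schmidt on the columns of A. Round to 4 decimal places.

a_1 = (2, -1, 1, -2); ‖a_1‖ = 3.1623, so q_1 = (0.6325, -0.3162, 0.3162, -0.6325).
q_1·a_2 = 0.6325·(-3) + (-0.3162)·2 + 0.3162·(-2) + (-0.6325)·4 = -5.6921.
u_2 = a_2 + 5.6921·q_1 = (0.6000, 0.2000, -0.2000, 0.4000).
‖u_2‖ = 0.7746, so q_2 = (0.7746, 0.2582, -0.2582, 0.5164).
q_1·a_3 = 0.6325·(-2) + (-0.3162)·(-4) + 0.3162·4 + (-0.6325)·1 = 0.6325; q_2·a_3 = 0.7746·(-2) + 0.2582·(-4) + (-0.2582)·4 + 0.5164·1 = -3.0984.
u_3 = a_3 − 0.6325·q_1 + 3.0984·q_2 = (0.0000, -3.0000, 3.0000, 3.0000).
‖u_3‖ = 5.1962, so q_3 = (0.0000, -0.5774, 0.5774, 0.5774).

q_3 = (0.0000, -0.5774, 0.5774, 0.5774)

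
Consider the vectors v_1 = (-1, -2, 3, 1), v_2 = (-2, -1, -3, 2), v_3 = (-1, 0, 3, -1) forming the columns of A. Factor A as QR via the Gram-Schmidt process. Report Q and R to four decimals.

Q = [[-0.2582, -0.5274, -0.8094], [-0.5164, -0.3356, 0.3834], [0.7746, -0.5754, 0.1278], [0.2582, 0.5274, -0.4260]], R = [[3.8730, -0.7746, 2.3238], [0.0000, 4.1713, -1.7261], [0.0000, 0.0000, 1.6189]]

v_1 = (-1, -2, 3, 1); ‖v_1‖ = 3.8730, so q_1 = (-0.2582, -0.5164, 0.7746, 0.2582).
q_1·v_2 = (-0.2582)·(-2) + (-0.5164)·(-1) + 0.7746·(-3) + 0.2582·2 = -0.7746.
u_2 = v_2 + 0.7746·q_1 = (-2.2000, -1.4000, -2.4000, 2.2000).
‖u_2‖ = 4.1713, so q_2 = (-0.5274, -0.3356, -0.5754, 0.5274).
q_1·v_3 = (-0.2582)·(-1) + (-0.5164)·0 + 0.7746·3 + 0.2582·(-1) = 2.3238; q_2·v_3 = (-0.5274)·(-1) + (-0.3356)·0 + (-0.5754)·3 + 0.5274·(-1) = -1.7261.
u_3 = v_3 − 2.3238·q_1 + 1.7261·q_2 = (-1.3103, 0.6207, 0.2069, -0.6897).
‖u_3‖ = 1.6189, so q_3 = (-0.8094, 0.3834, 0.1278, -0.4260).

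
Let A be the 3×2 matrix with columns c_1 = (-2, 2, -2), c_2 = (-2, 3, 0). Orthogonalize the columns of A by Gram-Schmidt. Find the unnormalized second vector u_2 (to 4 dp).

e_1 = c_1/‖c_1‖ = (-2, 2, -2)/3.4641 = (-0.5774, 0.5774, -0.5774).
r_{12} = e_1·c_2 = 2.8868.
u_2 = c_2 − 2.8868·e_1 = (-0.3333, 1.3333, 1.6667).

u_2 = (-0.3333, 1.3333, 1.6667)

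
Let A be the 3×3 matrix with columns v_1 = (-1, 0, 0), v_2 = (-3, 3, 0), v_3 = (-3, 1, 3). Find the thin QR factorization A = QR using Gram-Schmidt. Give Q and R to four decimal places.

Q = [[-1.0000, 0.0000, 0.0000], [0.0000, 1.0000, 0.0000], [0.0000, 0.0000, 1.0000]], R = [[1.0000, 3.0000, 3.0000], [0.0000, 3.0000, 1.0000], [0.0000, 0.0000, 3.0000]]

v_1 = (-1, 0, 0); ‖v_1‖ = 1.0000, so e_1 = (-1.0000, 0.0000, 0.0000).
e_1·v_2 = (-1.0000)·(-3) + 0.0000·3 + 0.0000·0 = 3.0000.
u_2 = v_2 − 3.0000·e_1 = (0.0000, 3.0000, 0.0000).
‖u_2‖ = 3.0000, so e_2 = (0.0000, 1.0000, 0.0000).
e_1·v_3 = (-1.0000)·(-3) + 0.0000·1 + 0.0000·3 = 3.0000; e_2·v_3 = 0.0000·(-3) + 1.0000·1 + 0.0000·3 = 1.0000.
u_3 = v_3 − 3.0000·e_1 − 1.0000·e_2 = (0.0000, 0.0000, 3.0000).
‖u_3‖ = 3.0000, so e_3 = (0.0000, 0.0000, 1.0000).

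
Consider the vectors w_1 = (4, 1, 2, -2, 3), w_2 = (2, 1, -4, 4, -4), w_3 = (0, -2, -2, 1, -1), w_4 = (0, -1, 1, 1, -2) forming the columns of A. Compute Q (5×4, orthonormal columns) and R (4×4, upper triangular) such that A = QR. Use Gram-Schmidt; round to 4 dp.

Q = [[0.6860, 0.6506, 0.2281, 0.2159], [0.1715, 0.2394, -0.8801, -0.3654], [0.3430, -0.4427, -0.3667, 0.7142], [-0.3430, 0.4427, -0.0811, 0.1664], [0.5145, -0.3569, 0.1796, -0.5312]], R = [[5.8310, -3.2585, -1.8865, -1.2005], [0.0000, 6.5102, 1.2063, 0.4744], [0.0000, 0.0000, 2.2330, 0.0730], [0.0000, 0.0000, 0.0000, 2.3083]]

e_1 = w_1/‖w_1‖ = (4, 1, 2, -2, 3)/5.8310 = (0.6860, 0.1715, 0.3430, -0.3430, 0.5145).
r_{12} = e_1·w_2 = -3.2585.
u_2 = w_2 + 3.2585·e_1 = (4.2353, 1.5588, -2.8824, 2.8824, -2.3235).
‖u_2‖ = 6.5102, so e_2 = (0.6506, 0.2394, -0.4427, 0.4427, -0.3569).
r_{13} = e_1·w_3 = -1.8865; r_{23} = e_2·w_3 = 1.2063.
u_3 = w_3 + 1.8865·e_1 − 1.2063·e_2 = (0.5094, -1.9653, -0.8189, -0.1811, 0.4011).
‖u_3‖ = 2.2330, so e_3 = (0.2281, -0.8801, -0.3667, -0.0811, 0.1796).
r_{14} = e_1·w_4 = -1.2005; r_{24} = e_2·w_4 = 0.4744; r_{34} = e_3·w_4 = 0.0730.
u_4 = w_4 + 1.2005·e_1 − 0.4744·e_2 − 0.0730·e_3 = (0.4983, -0.8434, 1.6486, 0.3841, -1.2262).
‖u_4‖ = 2.3083, so e_4 = (0.2159, -0.3654, 0.7142, 0.1664, -0.5312).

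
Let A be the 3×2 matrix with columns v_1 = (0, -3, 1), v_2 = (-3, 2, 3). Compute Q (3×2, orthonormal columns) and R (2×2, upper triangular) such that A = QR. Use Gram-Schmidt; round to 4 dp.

e_1 = v_1/‖v_1‖ = (0, -3, 1)/3.1623 = (0.0000, -0.9487, 0.3162).
r_{12} = e_1·v_2 = -0.9487.
u_2 = v_2 + 0.9487·e_1 = (-3.0000, 1.1000, 3.3000).
‖u_2‖ = 4.5935, so e_2 = (-0.6531, 0.2395, 0.7184).

Q = [[0.0000, -0.6531], [-0.9487, 0.2395], [0.3162, 0.7184]], R = [[3.1623, -0.9487], [0.0000, 4.5935]]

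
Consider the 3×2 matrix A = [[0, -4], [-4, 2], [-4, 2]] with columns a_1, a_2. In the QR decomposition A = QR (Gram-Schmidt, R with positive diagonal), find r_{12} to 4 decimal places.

a_1 = (0, -4, -4); ‖a_1‖ = 5.6569, so e_1 = (0.0000, -0.7071, -0.7071).
r_{12} = e_1·a_2 = -2.8284.

r_{12} = -2.8284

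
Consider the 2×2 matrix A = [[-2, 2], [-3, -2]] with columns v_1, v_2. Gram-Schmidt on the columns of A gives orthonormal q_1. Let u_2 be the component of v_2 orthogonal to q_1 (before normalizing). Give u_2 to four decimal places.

v_1 = (-2, -3); ‖v_1‖ = 3.6056, so q_1 = (-0.5547, -0.8321).
q_1·v_2 = (-0.5547)·2 + (-0.8321)·(-2) = 0.5547.
u_2 = v_2 − 0.5547·q_1 = (2.3077, -1.5385).

u_2 = (2.3077, -1.5385)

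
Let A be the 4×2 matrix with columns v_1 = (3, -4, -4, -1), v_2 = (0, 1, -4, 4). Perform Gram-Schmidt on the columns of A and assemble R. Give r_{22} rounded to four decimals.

v_1 = (3, -4, -4, -1); ‖v_1‖ = 6.4807, so q_1 = (0.4629, -0.6172, -0.6172, -0.1543).
q_1·v_2 = 0.4629·0 + (-0.6172)·1 + (-0.6172)·(-4) + (-0.1543)·4 = 1.2344.
u_2 = v_2 − 1.2344·q_1 = (-0.5714, 1.7619, -3.2381, 4.1905).
r_{22} = ‖u_2‖ = 5.6104.

r_{22} = 5.6104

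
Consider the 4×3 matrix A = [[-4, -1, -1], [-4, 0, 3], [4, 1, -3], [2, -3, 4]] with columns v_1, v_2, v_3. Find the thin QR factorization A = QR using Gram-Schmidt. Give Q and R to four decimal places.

Q = [[-0.5547, -0.2560, -0.7560], [-0.5547, 0.0465, 0.5769], [0.5547, 0.2560, -0.2616], [0.2774, -0.9310, 0.1648]], R = [[7.2111, 0.2774, -1.6641], [0.0000, 3.3050, -4.0963], [0.0000, 0.0000, 3.9307]]

v_1 = (-4, -4, 4, 2); ‖v_1‖ = 7.2111, so q_1 = (-0.5547, -0.5547, 0.5547, 0.2774).
q_1·v_2 = (-0.5547)·(-1) + (-0.5547)·0 + 0.5547·1 + 0.2774·(-3) = 0.2774.
u_2 = v_2 − 0.2774·q_1 = (-0.8462, 0.1538, 0.8462, -3.0769).
‖u_2‖ = 3.3050, so q_2 = (-0.2560, 0.0465, 0.2560, -0.9310).
q_1·v_3 = (-0.5547)·(-1) + (-0.5547)·3 + 0.5547·(-3) + 0.2774·4 = -1.6641; q_2·v_3 = (-0.2560)·(-1) + 0.0465·3 + 0.2560·(-3) + (-0.9310)·4 = -4.0963.
u_3 = v_3 + 1.6641·q_1 + 4.0963·q_2 = (-2.9718, 2.2676, -1.0282, 0.6479).
‖u_3‖ = 3.9307, so q_3 = (-0.7560, 0.5769, -0.2616, 0.1648).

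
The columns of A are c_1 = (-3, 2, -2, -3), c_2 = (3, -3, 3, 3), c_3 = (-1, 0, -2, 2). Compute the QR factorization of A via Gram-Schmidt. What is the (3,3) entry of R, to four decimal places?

c_1 = (-3, 2, -2, -3); ‖c_1‖ = 5.0990, so e_1 = (-0.5883, 0.3922, -0.3922, -0.5883).
e_1·c_2 = (-0.5883)·3 + 0.3922·(-3) + (-0.3922)·3 + (-0.5883)·3 = -5.8835.
u_2 = c_2 + 5.8835·e_1 = (-0.4615, -0.6923, 0.6923, -0.4615).
‖u_2‖ = 1.1767, so e_2 = (-0.3922, -0.5883, 0.5883, -0.3922).
e_1·c_3 = (-0.5883)·(-1) + 0.3922·0 + (-0.3922)·(-2) + (-0.5883)·2 = 0.1961; e_2·c_3 = (-0.3922)·(-1) + (-0.5883)·0 + 0.5883·(-2) + (-0.3922)·2 = -1.5689.
u_3 = c_3 − 0.1961·e_1 + 1.5689·e_2 = (-1.5000, -1.0000, -1.0000, 1.5000).
r_{33} = ‖u_3‖ = 2.5495.

r_{33} = 2.5495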